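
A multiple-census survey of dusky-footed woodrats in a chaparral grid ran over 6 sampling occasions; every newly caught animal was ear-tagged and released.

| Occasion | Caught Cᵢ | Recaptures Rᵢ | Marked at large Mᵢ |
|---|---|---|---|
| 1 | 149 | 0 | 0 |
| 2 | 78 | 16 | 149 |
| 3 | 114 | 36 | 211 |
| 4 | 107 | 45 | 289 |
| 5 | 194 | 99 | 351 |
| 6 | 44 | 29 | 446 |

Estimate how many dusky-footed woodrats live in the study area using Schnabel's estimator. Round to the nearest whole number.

Σ MᵢCᵢ = 0·149 + 149·78 + 211·114 + 289·107 + 351·194 + 446·44 = 0 + 11622 + 24054 + 30923 + 68094 + 19624 = 154317
Σ Rᵢ = 0 + 16 + 36 + 45 + 99 + 29 = 225
N̂ = 154317 / 225 ≈ 685.9 → 686

N ≈ 686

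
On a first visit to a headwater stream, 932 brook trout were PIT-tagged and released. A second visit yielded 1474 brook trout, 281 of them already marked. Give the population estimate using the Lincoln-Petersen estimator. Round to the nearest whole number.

Lincoln-Petersen assumes M/N = R/C, so N = M·C / R.
N = (932 × 1474) / 281 = 1373768 / 281 ≈ 4888.9 → 4889

N ≈ 4889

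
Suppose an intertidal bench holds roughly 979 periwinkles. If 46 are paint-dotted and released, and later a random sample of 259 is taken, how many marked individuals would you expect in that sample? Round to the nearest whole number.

Expected recaptures E[R] = M·C / N.
E[R] = 46 × 259 / 979 = 11914 / 979 ≈ 12.2 → 12

expected recaptures ≈ 12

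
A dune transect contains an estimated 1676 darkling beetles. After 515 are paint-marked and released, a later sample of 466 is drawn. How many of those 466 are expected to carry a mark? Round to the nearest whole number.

Expected recaptures E[R] = M·C / N.
E[R] = 515 × 466 / 1676 = 239990 / 1676 ≈ 143.2 → 143

expected recaptures ≈ 143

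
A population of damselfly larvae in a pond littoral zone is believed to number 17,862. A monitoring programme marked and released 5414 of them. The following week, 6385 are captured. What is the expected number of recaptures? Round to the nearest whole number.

Expected recaptures E[R] = M·C / N.
E[R] = 5414 × 6385 / 17862 = 34568390 / 17862 ≈ 1935.3 → 1935

expected recaptures ≈ 1935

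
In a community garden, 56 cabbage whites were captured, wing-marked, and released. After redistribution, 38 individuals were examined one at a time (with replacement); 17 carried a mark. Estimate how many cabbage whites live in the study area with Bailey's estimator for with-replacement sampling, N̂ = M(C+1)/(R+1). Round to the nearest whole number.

N̂ = 56·(38+1)/(17+1) = 56·39/18 = 2184/18 ≈ 121.3 → 121

N ≈ 121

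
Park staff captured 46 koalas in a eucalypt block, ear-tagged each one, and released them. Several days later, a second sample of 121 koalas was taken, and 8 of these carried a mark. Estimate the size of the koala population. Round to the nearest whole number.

N ≈ 696

If marked individuals mix randomly, R/C ≈ M/N, giving N ≈ M·C/R.
N = (46 × 121) / 8 = 5566 / 8 ≈ 695.8 → 696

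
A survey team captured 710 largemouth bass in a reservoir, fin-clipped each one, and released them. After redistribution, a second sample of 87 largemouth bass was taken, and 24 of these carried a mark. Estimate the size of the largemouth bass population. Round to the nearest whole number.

Lincoln-Petersen assumes M/N = R/C, so N = M·C / R.
N = (710 × 87) / 24 = 61770 / 24 ≈ 2573.8 → 2574

N ≈ 2574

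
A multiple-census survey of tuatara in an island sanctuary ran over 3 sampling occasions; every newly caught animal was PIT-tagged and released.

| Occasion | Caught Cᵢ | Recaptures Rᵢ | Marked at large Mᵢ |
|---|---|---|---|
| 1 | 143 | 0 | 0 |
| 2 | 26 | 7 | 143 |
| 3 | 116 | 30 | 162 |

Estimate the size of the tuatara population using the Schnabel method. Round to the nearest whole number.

N ≈ 608

Σ MᵢCᵢ = 0·143 + 143·26 + 162·116 = 0 + 3718 + 18792 = 22510
Σ Rᵢ = 0 + 7 + 30 = 37
N̂ = 22510 / 37 ≈ 608.4 → 608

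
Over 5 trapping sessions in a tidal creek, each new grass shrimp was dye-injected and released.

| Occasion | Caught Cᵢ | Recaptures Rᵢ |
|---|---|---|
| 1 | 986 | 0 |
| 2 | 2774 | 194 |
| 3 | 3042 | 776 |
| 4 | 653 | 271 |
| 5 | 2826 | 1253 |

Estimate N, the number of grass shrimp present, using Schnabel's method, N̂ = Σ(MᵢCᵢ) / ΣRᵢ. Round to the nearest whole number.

N ≈ 14,014

Marked at large before each occasion: Mᵢ = Σⱼ<ᵢ (Cⱼ − Rⱼ) → M1=0, M2=986, M3=3566, M4=5832, M5=6214
Σ MᵢCᵢ = 0·986 + 986·2774 + 3566·3042 + 5832·653 + 6214·2826 = 0 + 2735164 + 10847772 + 3808296 + 17560764 = 34951996
Σ Rᵢ = 0 + 194 + 776 + 271 + 1253 = 2494
N̂ = 34951996 / 2494 ≈ 14014.4 → 14014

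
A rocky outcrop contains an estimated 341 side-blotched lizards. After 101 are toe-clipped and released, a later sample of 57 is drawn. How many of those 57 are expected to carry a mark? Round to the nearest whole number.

expected recaptures ≈ 17

Expected recaptures E[R] = M·C / N.
E[R] = 101 × 57 / 341 = 5757 / 341 ≈ 16.9 → 17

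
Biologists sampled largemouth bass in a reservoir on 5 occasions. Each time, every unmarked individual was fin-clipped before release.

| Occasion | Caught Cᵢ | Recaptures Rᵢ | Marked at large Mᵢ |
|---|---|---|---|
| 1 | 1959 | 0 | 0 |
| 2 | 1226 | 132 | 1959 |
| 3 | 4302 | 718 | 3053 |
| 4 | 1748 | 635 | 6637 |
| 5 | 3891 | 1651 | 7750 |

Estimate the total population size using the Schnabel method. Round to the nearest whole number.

N ≈ 18,269

Σ MᵢCᵢ = 0·1959 + 1959·1226 + 3053·4302 + 6637·1748 + 7750·3891 = 0 + 2401734 + 13134006 + 11601476 + 30155250 = 57292466
Σ Rᵢ = 0 + 132 + 718 + 635 + 1651 = 3136
N̂ = 57292466 / 3136 ≈ 18269.3 → 18269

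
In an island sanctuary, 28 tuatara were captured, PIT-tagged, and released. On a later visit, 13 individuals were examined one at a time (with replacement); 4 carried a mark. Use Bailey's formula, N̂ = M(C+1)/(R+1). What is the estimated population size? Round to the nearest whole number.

N̂ = 28·(13+1)/(4+1) = 28·14/5 = 392/5 ≈ 78.4 → 78

N ≈ 78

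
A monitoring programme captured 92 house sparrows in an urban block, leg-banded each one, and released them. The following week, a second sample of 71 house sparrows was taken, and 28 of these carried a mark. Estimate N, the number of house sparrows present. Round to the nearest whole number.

If marked individuals mix randomly, R/C ≈ M/N, giving N ≈ M·C/R.
N = (92 × 71) / 28 = 6532 / 28 ≈ 233.3 → 233

N ≈ 233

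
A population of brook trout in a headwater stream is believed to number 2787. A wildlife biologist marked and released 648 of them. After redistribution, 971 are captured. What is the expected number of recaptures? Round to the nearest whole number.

expected recaptures ≈ 226

Expected recaptures E[R] = M·C / N.
E[R] = 648 × 971 / 2787 = 629208 / 2787 ≈ 225.8 → 226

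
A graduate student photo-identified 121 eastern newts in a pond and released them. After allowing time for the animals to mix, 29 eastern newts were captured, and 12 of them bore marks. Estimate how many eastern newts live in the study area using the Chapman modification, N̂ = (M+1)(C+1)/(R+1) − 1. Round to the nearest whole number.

N ≈ 281

N̂ = (121+1)(29+1)/(12+1) − 1 = 122·30/13 − 1
= 3660/13 − 1 ≈ 281.5 − 1 ≈ 280.5 → 281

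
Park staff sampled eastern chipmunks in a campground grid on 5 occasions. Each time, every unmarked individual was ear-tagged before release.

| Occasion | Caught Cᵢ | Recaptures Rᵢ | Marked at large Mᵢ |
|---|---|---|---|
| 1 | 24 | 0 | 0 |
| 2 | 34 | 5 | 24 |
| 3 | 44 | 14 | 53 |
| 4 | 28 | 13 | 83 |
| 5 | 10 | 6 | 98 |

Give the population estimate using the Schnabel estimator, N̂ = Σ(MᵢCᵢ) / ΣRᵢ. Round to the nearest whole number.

Σ MᵢCᵢ = 0·24 + 24·34 + 53·44 + 83·28 + 98·10 = 0 + 816 + 2332 + 2324 + 980 = 6452
Σ Rᵢ = 0 + 5 + 14 + 13 + 6 = 38
N̂ = 6452 / 38 ≈ 169.8 → 170

N ≈ 170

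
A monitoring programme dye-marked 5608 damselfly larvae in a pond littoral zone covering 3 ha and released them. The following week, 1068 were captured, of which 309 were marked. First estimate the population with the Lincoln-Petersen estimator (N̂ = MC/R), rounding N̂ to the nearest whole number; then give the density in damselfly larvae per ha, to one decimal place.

density ≈ 6461.0 damselfly larvae per ha

N̂ = 5608·1068/309 = 5989344/309 ≈ 19383.0 → 19383
Density = N̂ / area = 19383 / 3 = 6461.0 per ha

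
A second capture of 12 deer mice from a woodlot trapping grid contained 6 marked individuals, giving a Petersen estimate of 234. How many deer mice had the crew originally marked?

From N = M·C/R: M = N·R / C = 234·6 / 12 = 1404 / 12 = 117.

M = 117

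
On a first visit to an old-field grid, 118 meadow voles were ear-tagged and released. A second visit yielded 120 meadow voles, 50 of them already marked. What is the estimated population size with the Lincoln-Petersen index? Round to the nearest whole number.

N = (118 × 120) / 50 = 14160 / 50 ≈ 283.2 → 283

N ≈ 283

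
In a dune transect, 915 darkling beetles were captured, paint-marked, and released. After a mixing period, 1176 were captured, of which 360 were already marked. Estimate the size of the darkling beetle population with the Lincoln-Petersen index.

N = (915 × 1176) / 360 = 1076040 / 360 = 2989

N = 2989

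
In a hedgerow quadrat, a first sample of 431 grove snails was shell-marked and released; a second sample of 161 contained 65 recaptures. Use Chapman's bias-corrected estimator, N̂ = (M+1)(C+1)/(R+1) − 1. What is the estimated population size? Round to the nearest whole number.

N̂ = (431+1)(161+1)/(65+1) − 1 = 432·162/66 − 1
= 69984/66 − 1 ≈ 1060.4 − 1 ≈ 1059.4 → 1059

N ≈ 1059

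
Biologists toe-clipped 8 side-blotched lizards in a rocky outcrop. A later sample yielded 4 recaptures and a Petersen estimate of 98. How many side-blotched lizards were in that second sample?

C = 49

From N = M·C/R: C = N·R / M = 98·4 / 8 = 392 / 8 = 49.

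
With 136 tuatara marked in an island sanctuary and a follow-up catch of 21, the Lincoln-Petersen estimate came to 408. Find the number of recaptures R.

R = 7

From N = M·C/R: R = M·C / N = 136·21 / 408 = 2856 / 408 = 7.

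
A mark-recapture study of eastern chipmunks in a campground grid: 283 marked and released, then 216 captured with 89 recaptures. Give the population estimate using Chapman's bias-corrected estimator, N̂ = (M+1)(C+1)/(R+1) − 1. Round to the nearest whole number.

N̂ = (283+1)(216+1)/(89+1) − 1 = 284·217/90 − 1
= 61628/90 − 1 ≈ 684.8 − 1 ≈ 683.8 → 684

N ≈ 684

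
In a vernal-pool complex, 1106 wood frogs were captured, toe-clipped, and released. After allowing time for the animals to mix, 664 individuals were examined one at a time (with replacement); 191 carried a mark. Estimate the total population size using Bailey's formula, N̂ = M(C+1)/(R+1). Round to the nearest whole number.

N̂ = 1106·(664+1)/(191+1) = 1106·665/192 = 735490/192 ≈ 3830.7 → 3831

N ≈ 3831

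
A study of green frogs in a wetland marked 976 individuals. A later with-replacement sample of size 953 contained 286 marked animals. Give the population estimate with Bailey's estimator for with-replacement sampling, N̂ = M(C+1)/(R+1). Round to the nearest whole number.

N ≈ 3244

N̂ = 976·(953+1)/(286+1) = 976·954/287 = 931104/287 ≈ 3244.3 → 3244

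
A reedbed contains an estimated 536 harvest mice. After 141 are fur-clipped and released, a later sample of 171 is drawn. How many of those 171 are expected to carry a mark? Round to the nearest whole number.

Expected recaptures E[R] = M·C / N.
E[R] = 141 × 171 / 536 = 24111 / 536 ≈ 45.0 → 45

expected recaptures ≈ 45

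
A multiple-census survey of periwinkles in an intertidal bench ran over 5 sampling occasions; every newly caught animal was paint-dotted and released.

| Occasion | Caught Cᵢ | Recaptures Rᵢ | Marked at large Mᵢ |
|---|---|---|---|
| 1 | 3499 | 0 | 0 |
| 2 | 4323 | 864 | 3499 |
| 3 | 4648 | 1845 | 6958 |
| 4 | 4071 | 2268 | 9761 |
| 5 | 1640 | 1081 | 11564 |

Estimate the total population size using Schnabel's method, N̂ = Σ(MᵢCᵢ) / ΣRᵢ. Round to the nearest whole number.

Σ MᵢCᵢ = 0·3499 + 3499·4323 + 6958·4648 + 9761·4071 + 11564·1640 = 0 + 15126177 + 32340784 + 39737031 + 18964960 = 106168952
Σ Rᵢ = 0 + 864 + 1845 + 2268 + 1081 = 6058
N̂ = 106168952 / 6058 ≈ 17525.4 → 17525

N ≈ 17,525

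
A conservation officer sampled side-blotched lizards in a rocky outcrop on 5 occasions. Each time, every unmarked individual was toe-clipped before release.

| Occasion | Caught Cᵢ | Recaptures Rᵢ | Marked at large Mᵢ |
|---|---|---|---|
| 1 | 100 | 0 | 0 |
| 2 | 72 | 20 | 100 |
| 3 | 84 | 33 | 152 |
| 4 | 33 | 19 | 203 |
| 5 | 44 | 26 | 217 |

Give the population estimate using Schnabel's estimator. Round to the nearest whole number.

N ≈ 370

Σ MᵢCᵢ = 0·100 + 100·72 + 152·84 + 203·33 + 217·44 = 0 + 7200 + 12768 + 6699 + 9548 = 36215
Σ Rᵢ = 0 + 20 + 33 + 19 + 26 = 98
N̂ = 36215 / 98 ≈ 369.5 → 370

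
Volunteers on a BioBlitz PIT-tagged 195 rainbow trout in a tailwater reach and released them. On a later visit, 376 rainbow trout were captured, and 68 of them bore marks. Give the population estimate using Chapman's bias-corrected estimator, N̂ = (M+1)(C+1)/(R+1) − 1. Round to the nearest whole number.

N̂ = (195+1)(376+1)/(68+1) − 1 = 196·377/69 − 1
= 73892/69 − 1 ≈ 1070.9 − 1 ≈ 1069.9 → 1070

N ≈ 1070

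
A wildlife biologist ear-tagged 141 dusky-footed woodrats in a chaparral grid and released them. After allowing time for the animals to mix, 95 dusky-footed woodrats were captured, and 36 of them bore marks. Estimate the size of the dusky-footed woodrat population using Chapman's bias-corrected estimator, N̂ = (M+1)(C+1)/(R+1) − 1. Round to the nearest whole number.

N̂ = (141+1)(95+1)/(36+1) − 1 = 142·96/37 − 1
= 13632/37 − 1 ≈ 368.4 − 1 ≈ 367.4 → 367

N ≈ 367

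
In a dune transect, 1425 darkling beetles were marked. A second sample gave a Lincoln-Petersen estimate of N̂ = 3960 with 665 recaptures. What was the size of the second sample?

From N = M·C/R: C = N·R / M = 3960·665 / 1425 = 2633400 / 1425 = 1848.

C = 1848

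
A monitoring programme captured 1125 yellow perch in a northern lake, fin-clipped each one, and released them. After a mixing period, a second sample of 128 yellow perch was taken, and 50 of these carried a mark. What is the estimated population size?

N = 2880

The marked fraction in the recapture sample should equal the marked fraction in the population: 50/128 = 1125/N.
N = (1125 × 128) / 50 = 144000 / 50 = 2880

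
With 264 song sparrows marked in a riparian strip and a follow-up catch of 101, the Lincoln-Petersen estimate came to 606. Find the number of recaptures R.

R = 44

From N = M·C/R: R = M·C / N = 264·101 / 606 = 26664 / 606 = 44.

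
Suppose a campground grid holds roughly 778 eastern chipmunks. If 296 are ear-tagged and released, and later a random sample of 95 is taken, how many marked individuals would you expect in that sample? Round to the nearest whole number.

The marked fraction of the population is 296/778, so in a sample of 95 expect C·(M/N) marked.
E[R] = 296 × 95 / 778 = 28120 / 778 ≈ 36.1 → 36

expected recaptures ≈ 36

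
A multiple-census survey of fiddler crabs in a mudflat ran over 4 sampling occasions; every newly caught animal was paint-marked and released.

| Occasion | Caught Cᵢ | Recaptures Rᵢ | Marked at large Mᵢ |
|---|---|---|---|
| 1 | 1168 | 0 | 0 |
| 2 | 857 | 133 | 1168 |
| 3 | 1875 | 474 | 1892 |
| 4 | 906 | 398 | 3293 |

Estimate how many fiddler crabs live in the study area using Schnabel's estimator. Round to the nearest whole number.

N ≈ 7494

Σ MᵢCᵢ = 0·1168 + 1168·857 + 1892·1875 + 3293·906 = 0 + 1000976 + 3547500 + 2983458 = 7531934
Σ Rᵢ = 0 + 133 + 474 + 398 = 1005
N̂ = 7531934 / 1005 ≈ 7494.46 → 7494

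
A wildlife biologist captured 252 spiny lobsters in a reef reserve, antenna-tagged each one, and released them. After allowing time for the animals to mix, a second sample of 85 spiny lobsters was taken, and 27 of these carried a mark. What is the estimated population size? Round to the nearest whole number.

If marked individuals mix randomly, R/C ≈ M/N, giving N ≈ M·C/R.
N = (252 × 85) / 27 = 21420 / 27 ≈ 793.3 → 793

N ≈ 793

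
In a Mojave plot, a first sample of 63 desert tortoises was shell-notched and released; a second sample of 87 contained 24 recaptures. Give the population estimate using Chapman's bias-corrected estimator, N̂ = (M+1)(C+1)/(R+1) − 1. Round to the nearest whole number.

N̂ = (63+1)(87+1)/(24+1) − 1 = 64·88/25 − 1
= 5632/25 − 1 ≈ 225.3 − 1 ≈ 224.3 → 224

N ≈ 224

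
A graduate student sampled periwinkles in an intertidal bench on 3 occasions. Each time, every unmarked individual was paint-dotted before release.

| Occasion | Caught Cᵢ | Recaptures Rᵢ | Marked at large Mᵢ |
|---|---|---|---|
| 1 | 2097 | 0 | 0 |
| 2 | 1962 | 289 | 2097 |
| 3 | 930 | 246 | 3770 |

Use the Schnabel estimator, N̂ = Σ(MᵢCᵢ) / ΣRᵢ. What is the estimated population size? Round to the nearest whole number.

Σ MᵢCᵢ = 0·2097 + 2097·1962 + 3770·930 = 0 + 4114314 + 3506100 = 7620414
Σ Rᵢ = 0 + 289 + 246 = 535
N̂ = 7620414 / 535 ≈ 14243.8 → 14244

N ≈ 14,244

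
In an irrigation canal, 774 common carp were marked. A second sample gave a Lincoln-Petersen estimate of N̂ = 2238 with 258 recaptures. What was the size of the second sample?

C = 746

From N = M·C/R: C = N·R / M = 2238·258 / 774 = 577404 / 774 = 746.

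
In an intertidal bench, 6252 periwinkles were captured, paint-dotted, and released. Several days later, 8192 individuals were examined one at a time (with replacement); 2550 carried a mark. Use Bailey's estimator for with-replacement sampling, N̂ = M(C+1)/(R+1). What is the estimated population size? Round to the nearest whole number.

N ≈ 20,079

N̂ = 6252·(8192+1)/(2550+1) = 6252·8193/2551 = 51222636/2551 ≈ 20079.4 → 20079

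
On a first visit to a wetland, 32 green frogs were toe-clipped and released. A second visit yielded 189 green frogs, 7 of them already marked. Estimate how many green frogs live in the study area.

N = 864

Lincoln-Petersen assumes M/N = R/C, so N = M·C / R.
N = (32 × 189) / 7 = 6048 / 7 = 864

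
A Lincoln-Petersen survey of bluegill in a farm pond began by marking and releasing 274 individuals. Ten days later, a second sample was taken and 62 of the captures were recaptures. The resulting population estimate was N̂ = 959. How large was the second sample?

From N = M·C/R: C = N·R / M = 959·62 / 274 = 59458 / 274 = 217.

C = 217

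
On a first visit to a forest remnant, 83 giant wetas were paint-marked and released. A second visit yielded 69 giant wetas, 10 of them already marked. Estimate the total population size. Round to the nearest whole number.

N = (83 × 69) / 10 = 5727 / 10 ≈ 572.7 → 573

N ≈ 573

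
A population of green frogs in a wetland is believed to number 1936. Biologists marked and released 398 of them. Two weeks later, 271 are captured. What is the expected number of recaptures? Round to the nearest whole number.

expected recaptures ≈ 56

The marked fraction of the population is 398/1936, so in a sample of 271 expect C·(M/N) marked.
E[R] = 398 × 271 / 1936 = 107858 / 1936 ≈ 55.7 → 56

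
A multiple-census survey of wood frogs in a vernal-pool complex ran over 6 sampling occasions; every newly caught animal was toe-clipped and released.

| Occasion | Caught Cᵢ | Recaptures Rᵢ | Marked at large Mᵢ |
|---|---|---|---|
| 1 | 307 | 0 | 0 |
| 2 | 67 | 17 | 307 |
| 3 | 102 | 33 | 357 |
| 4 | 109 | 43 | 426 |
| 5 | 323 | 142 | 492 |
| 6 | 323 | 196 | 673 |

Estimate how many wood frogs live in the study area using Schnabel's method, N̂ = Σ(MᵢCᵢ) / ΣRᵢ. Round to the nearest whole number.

Σ MᵢCᵢ = 0·307 + 307·67 + 357·102 + 426·109 + 492·323 + 673·323 = 0 + 20569 + 36414 + 46434 + 158916 + 217379 = 479712
Σ Rᵢ = 0 + 17 + 33 + 43 + 142 + 196 = 431
N̂ = 479712 / 431 ≈ 1113.0 → 1113

N ≈ 1113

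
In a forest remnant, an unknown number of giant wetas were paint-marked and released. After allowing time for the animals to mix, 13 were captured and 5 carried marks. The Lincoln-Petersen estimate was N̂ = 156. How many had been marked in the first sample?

From N = M·C/R: M = N·R / C = 156·5 / 13 = 780 / 13 = 60.

M = 60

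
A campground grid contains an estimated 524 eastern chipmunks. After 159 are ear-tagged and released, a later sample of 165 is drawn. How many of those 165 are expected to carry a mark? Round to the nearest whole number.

Expected recaptures E[R] = M·C / N.
E[R] = 159 × 165 / 524 = 26235 / 524 ≈ 50.1 → 50

expected recaptures ≈ 50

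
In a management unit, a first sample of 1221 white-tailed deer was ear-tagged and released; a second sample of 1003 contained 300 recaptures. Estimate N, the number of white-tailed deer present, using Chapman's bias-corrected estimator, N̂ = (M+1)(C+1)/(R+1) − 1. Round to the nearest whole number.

N̂ = (1221+1)(1003+1)/(300+1) − 1 = 1222·1004/301 − 1
= 1226888/301 − 1 ≈ 4076.0 − 1 ≈ 4075.0 → 4075

N ≈ 4075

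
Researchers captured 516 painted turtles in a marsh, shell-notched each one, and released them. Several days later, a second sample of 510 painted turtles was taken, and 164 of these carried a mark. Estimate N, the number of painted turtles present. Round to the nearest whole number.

N = (516 × 510) / 164 = 263160 / 164 ≈ 1604.6 → 1605

N ≈ 1605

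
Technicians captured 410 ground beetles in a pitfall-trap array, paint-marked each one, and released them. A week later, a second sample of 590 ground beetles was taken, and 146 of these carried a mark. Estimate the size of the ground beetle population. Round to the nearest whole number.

N ≈ 1657

If marked individuals mix randomly, R/C ≈ M/N, giving N ≈ M·C/R.
N = (410 × 590) / 146 = 241900 / 146 ≈ 1656.8 → 1657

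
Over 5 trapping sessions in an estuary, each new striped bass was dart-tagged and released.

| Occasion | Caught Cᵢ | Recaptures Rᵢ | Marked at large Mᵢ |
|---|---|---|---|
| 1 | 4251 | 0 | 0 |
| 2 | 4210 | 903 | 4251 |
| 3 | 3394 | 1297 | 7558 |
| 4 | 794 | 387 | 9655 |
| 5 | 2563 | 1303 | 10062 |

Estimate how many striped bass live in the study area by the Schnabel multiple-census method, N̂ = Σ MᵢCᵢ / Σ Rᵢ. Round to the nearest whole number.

N ≈ 19,795

Σ MᵢCᵢ = 0·4251 + 4251·4210 + 7558·3394 + 9655·794 + 10062·2563 = 0 + 17896710 + 25651852 + 7666070 + 25788906 = 77003538
Σ Rᵢ = 0 + 903 + 1297 + 387 + 1303 = 3890
N̂ = 77003538 / 3890 ≈ 19795.3 → 19795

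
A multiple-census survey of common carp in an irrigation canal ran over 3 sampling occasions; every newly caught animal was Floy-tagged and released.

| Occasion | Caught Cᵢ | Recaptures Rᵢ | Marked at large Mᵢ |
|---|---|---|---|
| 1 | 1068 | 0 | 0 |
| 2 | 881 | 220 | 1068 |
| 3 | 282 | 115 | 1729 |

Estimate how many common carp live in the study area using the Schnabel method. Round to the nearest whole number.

N ≈ 4264

Σ MᵢCᵢ = 0·1068 + 1068·881 + 1729·282 = 0 + 940908 + 487578 = 1428486
Σ Rᵢ = 0 + 220 + 115 = 335
N̂ = 1428486 / 335 ≈ 4264.1 → 4264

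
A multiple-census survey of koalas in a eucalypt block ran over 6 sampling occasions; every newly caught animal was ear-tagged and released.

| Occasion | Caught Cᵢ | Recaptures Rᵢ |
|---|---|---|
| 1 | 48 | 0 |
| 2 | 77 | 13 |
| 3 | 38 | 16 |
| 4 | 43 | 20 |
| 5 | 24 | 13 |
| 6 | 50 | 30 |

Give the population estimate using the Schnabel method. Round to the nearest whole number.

Marked at large before each occasion: Mᵢ = Σⱼ<ᵢ (Cⱼ − Rⱼ) → M1=0, M2=48, M3=112, M4=134, M5=157, M6=168
Σ MᵢCᵢ = 0·48 + 48·77 + 112·38 + 134·43 + 157·24 + 168·50 = 0 + 3696 + 4256 + 5762 + 3768 + 8400 = 25882
Σ Rᵢ = 0 + 13 + 16 + 20 + 13 + 30 = 92
N̂ = 25882 / 92 ≈ 281.3 → 281

N ≈ 281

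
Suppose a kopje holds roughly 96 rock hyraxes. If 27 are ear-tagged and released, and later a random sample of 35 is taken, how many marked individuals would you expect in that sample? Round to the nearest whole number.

Expected recaptures E[R] = M·C / N.
E[R] = 27 × 35 / 96 = 945 / 96 ≈ 9.8 → 10

expected recaptures ≈ 10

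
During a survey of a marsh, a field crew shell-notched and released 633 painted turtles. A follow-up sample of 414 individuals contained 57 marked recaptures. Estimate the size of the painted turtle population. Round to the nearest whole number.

N ≈ 4598

N = (633 × 414) / 57 = 262062 / 57 ≈ 4597.6 → 4598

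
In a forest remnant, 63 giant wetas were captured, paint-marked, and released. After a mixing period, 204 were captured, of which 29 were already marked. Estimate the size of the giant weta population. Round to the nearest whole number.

The marked fraction in the recapture sample should equal the marked fraction in the population: 29/204 = 63/N.
N = (63 × 204) / 29 = 12852 / 29 ≈ 443.2 → 443

N ≈ 443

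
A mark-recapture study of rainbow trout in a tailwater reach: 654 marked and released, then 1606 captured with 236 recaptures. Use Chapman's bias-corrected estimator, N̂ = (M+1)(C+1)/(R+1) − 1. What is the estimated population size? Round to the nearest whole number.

N ≈ 4440

N̂ = (654+1)(1606+1)/(236+1) − 1 = 655·1607/237 − 1
= 1052585/237 − 1 ≈ 4441.3 − 1 ≈ 4440.3 → 4440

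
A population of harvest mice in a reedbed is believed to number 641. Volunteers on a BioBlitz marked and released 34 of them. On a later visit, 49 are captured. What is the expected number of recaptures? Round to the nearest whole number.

expected recaptures ≈ 3

Expected recaptures E[R] = M·C / N.
E[R] = 34 × 49 / 641 = 1666 / 641 ≈ 2.6 → 3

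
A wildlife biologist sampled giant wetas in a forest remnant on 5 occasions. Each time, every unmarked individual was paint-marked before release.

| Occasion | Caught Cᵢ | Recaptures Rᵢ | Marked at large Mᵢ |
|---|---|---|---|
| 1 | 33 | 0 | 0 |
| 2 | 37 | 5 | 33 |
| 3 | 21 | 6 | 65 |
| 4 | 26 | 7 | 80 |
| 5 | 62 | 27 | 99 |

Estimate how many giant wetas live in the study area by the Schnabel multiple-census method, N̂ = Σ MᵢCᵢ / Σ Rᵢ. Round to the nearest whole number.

Σ MᵢCᵢ = 0·33 + 33·37 + 65·21 + 80·26 + 99·62 = 0 + 1221 + 1365 + 2080 + 6138 = 10804
Σ Rᵢ = 0 + 5 + 6 + 7 + 27 = 45
N̂ = 10804 / 45 ≈ 240.1 → 240

N ≈ 240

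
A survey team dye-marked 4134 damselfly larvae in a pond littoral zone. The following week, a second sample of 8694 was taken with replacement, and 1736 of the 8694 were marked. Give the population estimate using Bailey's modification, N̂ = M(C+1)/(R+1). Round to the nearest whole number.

N ≈ 20,694

N̂ = 4134·(8694+1)/(1736+1) = 4134·8695/1737 = 35945130/1737 ≈ 20693.8 → 20694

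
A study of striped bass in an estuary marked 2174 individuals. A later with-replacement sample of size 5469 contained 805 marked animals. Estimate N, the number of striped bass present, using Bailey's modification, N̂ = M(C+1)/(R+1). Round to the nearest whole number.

N ≈ 14,754

N̂ = 2174·(5469+1)/(805+1) = 2174·5470/806 = 11891780/806 ≈ 14754.1 → 14754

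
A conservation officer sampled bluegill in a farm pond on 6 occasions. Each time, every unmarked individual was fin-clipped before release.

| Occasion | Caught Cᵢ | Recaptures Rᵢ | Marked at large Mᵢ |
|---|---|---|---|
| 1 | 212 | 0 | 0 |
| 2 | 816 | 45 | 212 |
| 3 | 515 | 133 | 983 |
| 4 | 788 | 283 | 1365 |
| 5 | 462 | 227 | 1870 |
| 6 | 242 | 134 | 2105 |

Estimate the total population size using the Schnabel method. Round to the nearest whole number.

Σ MᵢCᵢ = 0·212 + 212·816 + 983·515 + 1365·788 + 1870·462 + 2105·242 = 0 + 172992 + 506245 + 1075620 + 863940 + 509410 = 3128207
Σ Rᵢ = 0 + 45 + 133 + 283 + 227 + 134 = 822
N̂ = 3128207 / 822 ≈ 3805.6 → 3806

N ≈ 3806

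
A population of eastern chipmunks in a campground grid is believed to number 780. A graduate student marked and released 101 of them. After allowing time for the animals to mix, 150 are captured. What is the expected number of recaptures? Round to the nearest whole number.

expected recaptures ≈ 19

Expected recaptures E[R] = M·C / N.
E[R] = 101 × 150 / 780 = 15150 / 780 ≈ 19.4 → 19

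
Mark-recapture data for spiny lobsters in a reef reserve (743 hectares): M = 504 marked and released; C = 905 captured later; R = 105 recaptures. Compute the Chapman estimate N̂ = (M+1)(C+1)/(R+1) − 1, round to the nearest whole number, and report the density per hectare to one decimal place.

N̂ = 505·906/106 − 1 = 457530/106 − 1 ≈ 4315.3 → 4315
Density = N̂ / area = 4315 / 743 ≈ 5.81 → 5.8 per hectare

density ≈ 5.8 spiny lobsters per hectare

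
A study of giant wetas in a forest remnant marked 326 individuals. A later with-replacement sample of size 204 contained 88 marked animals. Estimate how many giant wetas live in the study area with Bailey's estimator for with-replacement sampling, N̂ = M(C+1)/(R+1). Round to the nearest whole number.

N ≈ 751

N̂ = 326·(204+1)/(88+1) = 326·205/89 = 66830/89 ≈ 750.9 → 751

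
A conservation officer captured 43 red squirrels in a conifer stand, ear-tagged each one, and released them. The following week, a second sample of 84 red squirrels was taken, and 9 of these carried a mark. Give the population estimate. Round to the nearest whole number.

N ≈ 401

Lincoln-Petersen assumes M/N = R/C, so N = M·C / R.
N = (43 × 84) / 9 = 3612 / 9 ≈ 401.3 → 401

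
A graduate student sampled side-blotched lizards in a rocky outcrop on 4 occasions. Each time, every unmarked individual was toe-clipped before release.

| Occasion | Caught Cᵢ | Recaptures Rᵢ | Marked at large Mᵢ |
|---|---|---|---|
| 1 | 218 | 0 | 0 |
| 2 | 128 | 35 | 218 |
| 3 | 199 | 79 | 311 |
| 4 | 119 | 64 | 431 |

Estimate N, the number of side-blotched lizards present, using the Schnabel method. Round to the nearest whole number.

Σ MᵢCᵢ = 0·218 + 218·128 + 311·199 + 431·119 = 0 + 27904 + 61889 + 51289 = 141082
Σ Rᵢ = 0 + 35 + 79 + 64 = 178
N̂ = 141082 / 178 ≈ 792.6 → 793

N ≈ 793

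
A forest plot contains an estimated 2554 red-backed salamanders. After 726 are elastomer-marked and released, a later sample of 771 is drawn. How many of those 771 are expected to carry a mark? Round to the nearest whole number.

expected recaptures ≈ 219

Expected recaptures E[R] = M·C / N.
E[R] = 726 × 771 / 2554 = 559746 / 2554 ≈ 219.2 → 219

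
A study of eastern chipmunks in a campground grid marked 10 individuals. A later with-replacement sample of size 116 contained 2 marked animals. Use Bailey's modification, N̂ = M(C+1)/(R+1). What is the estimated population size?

N = 390

N̂ = 10·(116+1)/(2+1) = 10·117/3 = 1170/3 = 390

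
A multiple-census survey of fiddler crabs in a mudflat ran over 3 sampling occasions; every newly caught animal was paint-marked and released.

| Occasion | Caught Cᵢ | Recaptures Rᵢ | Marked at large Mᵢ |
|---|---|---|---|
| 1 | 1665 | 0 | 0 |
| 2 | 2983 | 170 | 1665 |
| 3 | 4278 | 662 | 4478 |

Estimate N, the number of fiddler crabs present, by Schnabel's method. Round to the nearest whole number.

Σ MᵢCᵢ = 0·1665 + 1665·2983 + 4478·4278 = 0 + 4966695 + 19156884 = 24123579
Σ Rᵢ = 0 + 170 + 662 = 832
N̂ = 24123579 / 832 ≈ 28994.7 → 28995

N ≈ 28,995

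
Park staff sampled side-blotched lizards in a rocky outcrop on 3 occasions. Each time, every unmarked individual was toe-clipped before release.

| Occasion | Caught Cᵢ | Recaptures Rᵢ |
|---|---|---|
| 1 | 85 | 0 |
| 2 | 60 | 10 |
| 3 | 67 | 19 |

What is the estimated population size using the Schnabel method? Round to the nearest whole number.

N ≈ 488

Marked at large before each occasion: Mᵢ = Σⱼ<ᵢ (Cⱼ − Rⱼ) → M1=0, M2=85, M3=135
Σ MᵢCᵢ = 0·85 + 85·60 + 135·67 = 0 + 5100 + 9045 = 14145
Σ Rᵢ = 0 + 10 + 19 = 29
N̂ = 14145 / 29 ≈ 487.8 → 488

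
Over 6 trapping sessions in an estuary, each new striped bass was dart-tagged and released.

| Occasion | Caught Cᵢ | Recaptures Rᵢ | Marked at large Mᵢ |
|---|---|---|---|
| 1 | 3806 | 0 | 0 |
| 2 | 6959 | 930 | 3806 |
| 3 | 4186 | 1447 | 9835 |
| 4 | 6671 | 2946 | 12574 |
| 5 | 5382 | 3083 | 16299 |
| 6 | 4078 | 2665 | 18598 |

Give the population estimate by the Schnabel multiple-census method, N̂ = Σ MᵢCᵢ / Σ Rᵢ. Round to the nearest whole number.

Σ MᵢCᵢ = 0·3806 + 3806·6959 + 9835·4186 + 12574·6671 + 16299·5382 + 18598·4078 = 0 + 26485954 + 41169310 + 83881154 + 87721218 + 75842644 = 315100280
Σ Rᵢ = 0 + 930 + 1447 + 2946 + 3083 + 2665 = 11071
N̂ = 315100280 / 11071 ≈ 28461.8 → 28462

N ≈ 28,462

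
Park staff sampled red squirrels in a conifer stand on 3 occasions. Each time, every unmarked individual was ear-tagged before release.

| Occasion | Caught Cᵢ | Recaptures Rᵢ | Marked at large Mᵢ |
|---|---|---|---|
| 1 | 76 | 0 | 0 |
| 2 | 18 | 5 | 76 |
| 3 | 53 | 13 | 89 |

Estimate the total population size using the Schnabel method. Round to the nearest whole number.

N ≈ 338

Σ MᵢCᵢ = 0·76 + 76·18 + 89·53 = 0 + 1368 + 4717 = 6085
Σ Rᵢ = 0 + 5 + 13 = 18
N̂ = 6085 / 18 ≈ 338.1 → 338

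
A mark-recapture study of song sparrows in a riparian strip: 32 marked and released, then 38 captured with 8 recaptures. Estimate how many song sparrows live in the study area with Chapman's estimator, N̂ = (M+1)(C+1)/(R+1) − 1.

N = 142

N̂ = (32+1)(38+1)/(8+1) − 1 = 33·39/9 − 1
= 1287/9 − 1 = 143 − 1 = 142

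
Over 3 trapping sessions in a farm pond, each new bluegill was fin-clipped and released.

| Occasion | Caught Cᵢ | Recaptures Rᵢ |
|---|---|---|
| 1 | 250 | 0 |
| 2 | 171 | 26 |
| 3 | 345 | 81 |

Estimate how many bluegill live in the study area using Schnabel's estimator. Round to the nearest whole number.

Marked at large before each occasion: Mᵢ = Σⱼ<ᵢ (Cⱼ − Rⱼ) → M1=0, M2=250, M3=395
Σ MᵢCᵢ = 0·250 + 250·171 + 395·345 = 0 + 42750 + 136275 = 179025
Σ Rᵢ = 0 + 26 + 81 = 107
N̂ = 179025 / 107 ≈ 1673.1 → 1673

N ≈ 1673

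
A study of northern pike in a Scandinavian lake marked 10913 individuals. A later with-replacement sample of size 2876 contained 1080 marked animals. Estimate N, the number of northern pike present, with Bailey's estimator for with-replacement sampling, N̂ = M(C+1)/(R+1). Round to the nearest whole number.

N̂ = 10913·(2876+1)/(1080+1) = 10913·2877/1081 = 31396701/1081 ≈ 29044.1 → 29044

N ≈ 29,044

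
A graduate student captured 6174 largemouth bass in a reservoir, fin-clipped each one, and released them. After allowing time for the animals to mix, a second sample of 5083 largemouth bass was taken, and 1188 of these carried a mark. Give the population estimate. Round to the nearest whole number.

The marked fraction in the recapture sample should equal the marked fraction in the population: 1188/5083 = 6174/N.
N = (6174 × 5083) / 1188 = 31382442 / 1188 ≈ 26416.2 → 26416

N ≈ 26,416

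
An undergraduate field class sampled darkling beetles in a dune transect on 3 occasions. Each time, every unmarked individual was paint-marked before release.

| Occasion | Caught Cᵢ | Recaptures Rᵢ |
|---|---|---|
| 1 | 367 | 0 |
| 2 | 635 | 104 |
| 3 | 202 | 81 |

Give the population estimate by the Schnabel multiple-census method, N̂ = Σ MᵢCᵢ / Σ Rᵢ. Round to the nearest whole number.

N ≈ 2240

Marked at large before each occasion: Mᵢ = Σⱼ<ᵢ (Cⱼ − Rⱼ) → M1=0, M2=367, M3=898
Σ MᵢCᵢ = 0·367 + 367·635 + 898·202 = 0 + 233045 + 181396 = 414441
Σ Rᵢ = 0 + 104 + 81 = 185
N̂ = 414441 / 185 ≈ 2240.2 → 2240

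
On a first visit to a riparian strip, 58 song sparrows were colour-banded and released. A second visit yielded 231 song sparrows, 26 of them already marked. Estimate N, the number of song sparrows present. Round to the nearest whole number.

Lincoln-Petersen assumes M/N = R/C, so N = M·C / R.
N = (58 × 231) / 26 = 13398 / 26 ≈ 515.3 → 515

N ≈ 515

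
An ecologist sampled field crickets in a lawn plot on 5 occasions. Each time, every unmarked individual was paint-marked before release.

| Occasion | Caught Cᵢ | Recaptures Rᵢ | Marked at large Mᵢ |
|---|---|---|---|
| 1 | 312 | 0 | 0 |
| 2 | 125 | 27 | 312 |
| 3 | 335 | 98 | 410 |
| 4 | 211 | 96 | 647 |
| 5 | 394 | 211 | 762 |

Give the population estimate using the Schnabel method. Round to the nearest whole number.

Σ MᵢCᵢ = 0·312 + 312·125 + 410·335 + 647·211 + 762·394 = 0 + 39000 + 137350 + 136517 + 300228 = 613095
Σ Rᵢ = 0 + 27 + 98 + 96 + 211 = 432
N̂ = 613095 / 432 ≈ 1419.2 → 1419

N ≈ 1419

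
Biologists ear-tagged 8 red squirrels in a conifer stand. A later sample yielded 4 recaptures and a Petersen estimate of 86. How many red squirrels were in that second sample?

From N = M·C/R: C = N·R / M = 86·4 / 8 = 344 / 8 = 43.

C = 43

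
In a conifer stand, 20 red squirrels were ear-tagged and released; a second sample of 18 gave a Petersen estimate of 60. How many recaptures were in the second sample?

From N = M·C/R: R = M·C / N = 20·18 / 60 = 360 / 60 = 6.

R = 6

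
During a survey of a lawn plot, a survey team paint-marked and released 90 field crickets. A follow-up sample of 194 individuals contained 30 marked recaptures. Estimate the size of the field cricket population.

If marked individuals mix randomly, R/C ≈ M/N, giving N ≈ M·C/R.
N = (90 × 194) / 30 = 17460 / 30 = 582

N = 582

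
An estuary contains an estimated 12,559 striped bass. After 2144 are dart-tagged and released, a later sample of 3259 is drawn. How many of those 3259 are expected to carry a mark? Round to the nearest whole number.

Expected recaptures E[R] = M·C / N.
E[R] = 2144 × 3259 / 12559 = 6987296 / 12559 ≈ 556.4 → 556

expected recaptures ≈ 556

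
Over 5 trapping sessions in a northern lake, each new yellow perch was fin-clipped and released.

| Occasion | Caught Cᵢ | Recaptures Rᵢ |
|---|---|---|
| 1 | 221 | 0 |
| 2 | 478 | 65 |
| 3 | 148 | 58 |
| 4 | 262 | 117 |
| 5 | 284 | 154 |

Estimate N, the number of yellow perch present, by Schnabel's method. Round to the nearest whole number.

Marked at large before each occasion: Mᵢ = Σⱼ<ᵢ (Cⱼ − Rⱼ) → M1=0, M2=221, M3=634, M4=724, M5=869
Σ MᵢCᵢ = 0·221 + 221·478 + 634·148 + 724·262 + 869·284 = 0 + 105638 + 93832 + 189688 + 246796 = 635954
Σ Rᵢ = 0 + 65 + 58 + 117 + 154 = 394
N̂ = 635954 / 394 ≈ 1614.1 → 1614

N ≈ 1614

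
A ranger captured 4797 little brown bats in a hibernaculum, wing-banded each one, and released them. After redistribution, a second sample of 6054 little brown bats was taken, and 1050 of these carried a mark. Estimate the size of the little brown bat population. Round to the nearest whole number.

N ≈ 27,658

The marked fraction in the recapture sample should equal the marked fraction in the population: 1050/6054 = 4797/N.
N = (4797 × 6054) / 1050 = 29041038 / 1050 ≈ 27658.1 → 27658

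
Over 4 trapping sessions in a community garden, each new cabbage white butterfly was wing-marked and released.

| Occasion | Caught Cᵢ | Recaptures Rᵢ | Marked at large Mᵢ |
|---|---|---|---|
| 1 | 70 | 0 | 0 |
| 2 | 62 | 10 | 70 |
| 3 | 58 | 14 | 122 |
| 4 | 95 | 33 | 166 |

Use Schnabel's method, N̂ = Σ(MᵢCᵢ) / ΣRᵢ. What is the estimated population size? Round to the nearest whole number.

Σ MᵢCᵢ = 0·70 + 70·62 + 122·58 + 166·95 = 0 + 4340 + 7076 + 15770 = 27186
Σ Rᵢ = 0 + 10 + 14 + 33 = 57
N̂ = 27186 / 57 ≈ 476.9 → 477

N ≈ 477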